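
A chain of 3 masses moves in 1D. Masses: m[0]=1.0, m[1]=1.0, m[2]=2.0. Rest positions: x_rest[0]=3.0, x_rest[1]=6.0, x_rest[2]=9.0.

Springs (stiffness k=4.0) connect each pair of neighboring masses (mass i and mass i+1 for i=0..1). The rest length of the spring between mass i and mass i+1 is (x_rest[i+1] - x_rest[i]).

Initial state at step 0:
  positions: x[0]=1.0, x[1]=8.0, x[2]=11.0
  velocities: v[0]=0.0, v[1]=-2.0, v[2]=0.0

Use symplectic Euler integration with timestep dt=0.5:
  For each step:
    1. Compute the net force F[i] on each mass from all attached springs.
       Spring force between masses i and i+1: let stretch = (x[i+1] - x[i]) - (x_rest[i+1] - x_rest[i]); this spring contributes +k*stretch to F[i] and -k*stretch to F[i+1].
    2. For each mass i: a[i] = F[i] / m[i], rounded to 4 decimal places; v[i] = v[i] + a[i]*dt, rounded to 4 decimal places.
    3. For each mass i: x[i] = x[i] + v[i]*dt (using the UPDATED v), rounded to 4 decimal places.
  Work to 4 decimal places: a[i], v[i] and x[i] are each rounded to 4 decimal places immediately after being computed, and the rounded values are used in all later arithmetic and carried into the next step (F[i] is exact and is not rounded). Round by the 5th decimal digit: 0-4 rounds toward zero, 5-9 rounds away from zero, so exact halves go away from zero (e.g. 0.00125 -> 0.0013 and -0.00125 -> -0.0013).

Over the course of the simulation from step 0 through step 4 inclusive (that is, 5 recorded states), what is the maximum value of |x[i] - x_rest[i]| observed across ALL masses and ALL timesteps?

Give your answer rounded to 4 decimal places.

Answer: 3.5000

Derivation:
Step 0: x=[1.0000 8.0000 11.0000] v=[0.0000 -2.0000 0.0000]
Step 1: x=[5.0000 3.0000 11.0000] v=[8.0000 -10.0000 0.0000]
Step 2: x=[4.0000 8.0000 8.5000] v=[-2.0000 10.0000 -5.0000]
Step 3: x=[4.0000 9.5000 7.2500] v=[0.0000 3.0000 -2.5000]
Step 4: x=[6.5000 3.2500 8.6250] v=[5.0000 -12.5000 2.7500]
Max displacement = 3.5000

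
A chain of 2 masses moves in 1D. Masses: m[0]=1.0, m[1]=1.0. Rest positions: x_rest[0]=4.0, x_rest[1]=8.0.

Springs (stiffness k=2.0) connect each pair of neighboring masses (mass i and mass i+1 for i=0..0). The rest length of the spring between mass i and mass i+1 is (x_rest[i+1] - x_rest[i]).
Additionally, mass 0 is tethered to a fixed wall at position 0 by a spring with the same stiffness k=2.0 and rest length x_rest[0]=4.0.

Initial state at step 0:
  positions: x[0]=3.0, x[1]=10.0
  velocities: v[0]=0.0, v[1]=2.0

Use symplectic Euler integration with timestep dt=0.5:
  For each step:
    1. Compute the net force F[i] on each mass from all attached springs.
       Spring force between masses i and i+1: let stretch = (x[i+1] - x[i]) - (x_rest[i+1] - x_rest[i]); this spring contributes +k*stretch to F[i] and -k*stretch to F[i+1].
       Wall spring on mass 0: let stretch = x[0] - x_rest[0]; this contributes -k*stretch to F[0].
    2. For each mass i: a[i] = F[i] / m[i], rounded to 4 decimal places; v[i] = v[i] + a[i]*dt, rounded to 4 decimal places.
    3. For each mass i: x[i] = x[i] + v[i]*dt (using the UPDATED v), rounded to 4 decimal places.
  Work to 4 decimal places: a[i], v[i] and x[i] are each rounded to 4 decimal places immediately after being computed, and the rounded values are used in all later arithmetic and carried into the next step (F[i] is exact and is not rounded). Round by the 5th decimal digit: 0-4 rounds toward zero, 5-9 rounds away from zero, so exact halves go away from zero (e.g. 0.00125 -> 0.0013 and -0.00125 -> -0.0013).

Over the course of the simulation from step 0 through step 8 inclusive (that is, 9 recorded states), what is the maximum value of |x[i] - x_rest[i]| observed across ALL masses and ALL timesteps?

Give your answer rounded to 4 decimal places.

Answer: 2.7500

Derivation:
Step 0: x=[3.0000 10.0000] v=[0.0000 2.0000]
Step 1: x=[5.0000 9.5000] v=[4.0000 -1.0000]
Step 2: x=[6.7500 8.7500] v=[3.5000 -1.5000]
Step 3: x=[6.1250 9.0000] v=[-1.2500 0.5000]
Step 4: x=[3.8750 9.8125] v=[-4.5000 1.6250]
Step 5: x=[2.6563 9.6563] v=[-2.4375 -0.3125]
Step 6: x=[3.6094 8.0001] v=[1.9062 -3.3125]
Step 7: x=[4.9532 6.1485] v=[2.6875 -3.7032]
Step 8: x=[4.4180 5.6993] v=[-1.0704 -0.8985]
Max displacement = 2.7500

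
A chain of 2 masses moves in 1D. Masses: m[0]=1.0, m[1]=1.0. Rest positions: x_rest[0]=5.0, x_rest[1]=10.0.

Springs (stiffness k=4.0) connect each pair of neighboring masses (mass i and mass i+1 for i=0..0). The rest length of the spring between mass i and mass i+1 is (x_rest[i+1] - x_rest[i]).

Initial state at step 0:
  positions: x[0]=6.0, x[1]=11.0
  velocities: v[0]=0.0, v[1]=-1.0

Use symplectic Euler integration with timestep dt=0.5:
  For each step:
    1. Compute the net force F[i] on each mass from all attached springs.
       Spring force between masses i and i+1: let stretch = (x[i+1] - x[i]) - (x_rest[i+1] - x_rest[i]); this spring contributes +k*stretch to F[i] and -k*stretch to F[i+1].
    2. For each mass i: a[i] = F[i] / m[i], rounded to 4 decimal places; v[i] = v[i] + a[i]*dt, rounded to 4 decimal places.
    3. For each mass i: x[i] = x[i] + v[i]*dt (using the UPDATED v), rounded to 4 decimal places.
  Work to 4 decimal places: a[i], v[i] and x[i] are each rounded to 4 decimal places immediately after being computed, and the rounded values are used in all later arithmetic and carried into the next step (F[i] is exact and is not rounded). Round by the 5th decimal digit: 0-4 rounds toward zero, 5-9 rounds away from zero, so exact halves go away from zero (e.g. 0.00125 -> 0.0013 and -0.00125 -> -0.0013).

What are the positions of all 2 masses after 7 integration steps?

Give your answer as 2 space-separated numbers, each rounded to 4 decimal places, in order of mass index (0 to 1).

Step 0: x=[6.0000 11.0000] v=[0.0000 -1.0000]
Step 1: x=[6.0000 10.5000] v=[0.0000 -1.0000]
Step 2: x=[5.5000 10.5000] v=[-1.0000 0.0000]
Step 3: x=[5.0000 10.5000] v=[-1.0000 0.0000]
Step 4: x=[5.0000 10.0000] v=[0.0000 -1.0000]
Step 5: x=[5.0000 9.5000] v=[0.0000 -1.0000]
Step 6: x=[4.5000 9.5000] v=[-1.0000 0.0000]
Step 7: x=[4.0000 9.5000] v=[-1.0000 0.0000]

Answer: 4.0000 9.5000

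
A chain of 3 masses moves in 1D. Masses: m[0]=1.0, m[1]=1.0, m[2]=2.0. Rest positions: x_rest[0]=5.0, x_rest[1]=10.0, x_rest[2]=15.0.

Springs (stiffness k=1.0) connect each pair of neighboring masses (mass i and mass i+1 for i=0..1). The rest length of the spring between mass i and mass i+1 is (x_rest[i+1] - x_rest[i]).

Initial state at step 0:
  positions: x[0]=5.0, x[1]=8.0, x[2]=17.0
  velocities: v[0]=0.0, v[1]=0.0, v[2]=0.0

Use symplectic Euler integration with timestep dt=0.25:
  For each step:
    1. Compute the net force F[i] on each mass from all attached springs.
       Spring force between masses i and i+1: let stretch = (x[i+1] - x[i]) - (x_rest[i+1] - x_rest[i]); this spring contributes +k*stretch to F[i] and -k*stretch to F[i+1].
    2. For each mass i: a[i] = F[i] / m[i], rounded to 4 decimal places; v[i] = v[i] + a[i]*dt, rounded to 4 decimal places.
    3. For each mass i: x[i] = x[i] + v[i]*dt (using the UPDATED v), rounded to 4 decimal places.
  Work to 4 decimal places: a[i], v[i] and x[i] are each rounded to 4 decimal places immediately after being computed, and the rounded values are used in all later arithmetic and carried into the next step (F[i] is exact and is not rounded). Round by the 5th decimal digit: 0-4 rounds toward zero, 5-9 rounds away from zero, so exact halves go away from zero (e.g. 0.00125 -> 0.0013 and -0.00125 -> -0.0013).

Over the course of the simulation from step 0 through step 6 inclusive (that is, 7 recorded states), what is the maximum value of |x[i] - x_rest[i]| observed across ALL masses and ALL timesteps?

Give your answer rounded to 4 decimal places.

Answer: 2.3221

Derivation:
Step 0: x=[5.0000 8.0000 17.0000] v=[0.0000 0.0000 0.0000]
Step 1: x=[4.8750 8.3750 16.8750] v=[-0.5000 1.5000 -0.5000]
Step 2: x=[4.6563 9.0625 16.6406] v=[-0.8750 2.7500 -0.9375]
Step 3: x=[4.4004 9.9483 16.3257] v=[-1.0235 3.5430 -1.2598]
Step 4: x=[4.1788 10.8859 15.9677] v=[-0.8865 3.7504 -1.4320]
Step 5: x=[4.0639 11.7219 15.6072] v=[-0.4597 3.3441 -1.4422]
Step 6: x=[4.1151 12.3221 15.2815] v=[0.2048 2.4009 -1.3029]
Max displacement = 2.3221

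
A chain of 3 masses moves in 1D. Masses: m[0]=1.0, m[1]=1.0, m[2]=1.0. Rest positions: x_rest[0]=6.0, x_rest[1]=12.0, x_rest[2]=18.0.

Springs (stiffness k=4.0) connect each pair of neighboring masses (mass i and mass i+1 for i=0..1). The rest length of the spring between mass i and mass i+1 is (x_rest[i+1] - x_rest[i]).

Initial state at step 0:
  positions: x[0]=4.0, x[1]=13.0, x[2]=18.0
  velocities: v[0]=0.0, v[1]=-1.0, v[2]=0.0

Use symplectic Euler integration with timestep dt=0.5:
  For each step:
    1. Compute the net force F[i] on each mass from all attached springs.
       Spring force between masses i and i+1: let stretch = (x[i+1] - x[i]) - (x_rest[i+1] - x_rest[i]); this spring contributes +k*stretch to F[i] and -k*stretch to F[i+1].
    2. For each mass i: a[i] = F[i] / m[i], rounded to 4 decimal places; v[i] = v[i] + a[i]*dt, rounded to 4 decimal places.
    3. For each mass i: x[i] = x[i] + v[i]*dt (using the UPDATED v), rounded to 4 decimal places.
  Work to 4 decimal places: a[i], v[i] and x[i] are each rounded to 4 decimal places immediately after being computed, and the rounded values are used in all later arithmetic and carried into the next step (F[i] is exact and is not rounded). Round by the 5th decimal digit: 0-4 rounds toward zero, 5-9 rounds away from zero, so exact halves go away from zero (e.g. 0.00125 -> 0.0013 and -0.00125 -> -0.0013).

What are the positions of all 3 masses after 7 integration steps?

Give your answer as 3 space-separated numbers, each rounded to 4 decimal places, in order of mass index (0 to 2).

Answer: 6.0000 7.5000 18.0000

Derivation:
Step 0: x=[4.0000 13.0000 18.0000] v=[0.0000 -1.0000 0.0000]
Step 1: x=[7.0000 8.5000 19.0000] v=[6.0000 -9.0000 2.0000]
Step 2: x=[5.5000 13.0000 15.5000] v=[-3.0000 9.0000 -7.0000]
Step 3: x=[5.5000 12.5000 15.5000] v=[0.0000 -1.0000 0.0000]
Step 4: x=[6.5000 8.0000 18.5000] v=[2.0000 -9.0000 6.0000]
Step 5: x=[3.0000 12.5000 17.0000] v=[-7.0000 9.0000 -3.0000]
Step 6: x=[3.0000 12.0000 17.0000] v=[0.0000 -1.0000 0.0000]
Step 7: x=[6.0000 7.5000 18.0000] v=[6.0000 -9.0000 2.0000]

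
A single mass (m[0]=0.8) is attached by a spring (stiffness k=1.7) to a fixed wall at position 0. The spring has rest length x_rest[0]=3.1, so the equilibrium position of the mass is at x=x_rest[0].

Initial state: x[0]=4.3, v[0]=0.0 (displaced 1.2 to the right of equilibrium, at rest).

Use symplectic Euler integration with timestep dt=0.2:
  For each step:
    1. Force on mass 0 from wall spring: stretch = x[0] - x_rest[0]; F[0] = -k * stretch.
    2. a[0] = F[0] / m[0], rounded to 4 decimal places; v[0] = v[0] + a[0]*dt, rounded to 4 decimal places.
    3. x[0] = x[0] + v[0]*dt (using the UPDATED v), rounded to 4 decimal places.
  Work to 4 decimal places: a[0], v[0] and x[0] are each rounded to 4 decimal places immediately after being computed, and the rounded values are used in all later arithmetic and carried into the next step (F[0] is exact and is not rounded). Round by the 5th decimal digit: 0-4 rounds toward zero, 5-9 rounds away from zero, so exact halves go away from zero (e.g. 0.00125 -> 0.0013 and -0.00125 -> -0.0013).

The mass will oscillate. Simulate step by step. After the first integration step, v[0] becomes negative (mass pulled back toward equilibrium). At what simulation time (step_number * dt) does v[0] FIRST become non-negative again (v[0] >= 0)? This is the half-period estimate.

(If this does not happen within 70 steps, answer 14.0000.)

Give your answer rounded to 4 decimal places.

Answer: 2.2000

Derivation:
Step 0: x=[4.3000] v=[0.0000]
Step 1: x=[4.1980] v=[-0.5100]
Step 2: x=[4.0027] v=[-0.9767]
Step 3: x=[3.7306] v=[-1.3603]
Step 4: x=[3.4049] v=[-1.6283]
Step 5: x=[3.0533] v=[-1.7579]
Step 6: x=[2.7057] v=[-1.7381]
Step 7: x=[2.3916] v=[-1.5705]
Step 8: x=[2.1377] v=[-1.2694]
Step 9: x=[1.9656] v=[-0.8604]
Step 10: x=[1.8899] v=[-0.3783]
Step 11: x=[1.9171] v=[0.1360]
First v>=0 after going negative at step 11, time=2.2000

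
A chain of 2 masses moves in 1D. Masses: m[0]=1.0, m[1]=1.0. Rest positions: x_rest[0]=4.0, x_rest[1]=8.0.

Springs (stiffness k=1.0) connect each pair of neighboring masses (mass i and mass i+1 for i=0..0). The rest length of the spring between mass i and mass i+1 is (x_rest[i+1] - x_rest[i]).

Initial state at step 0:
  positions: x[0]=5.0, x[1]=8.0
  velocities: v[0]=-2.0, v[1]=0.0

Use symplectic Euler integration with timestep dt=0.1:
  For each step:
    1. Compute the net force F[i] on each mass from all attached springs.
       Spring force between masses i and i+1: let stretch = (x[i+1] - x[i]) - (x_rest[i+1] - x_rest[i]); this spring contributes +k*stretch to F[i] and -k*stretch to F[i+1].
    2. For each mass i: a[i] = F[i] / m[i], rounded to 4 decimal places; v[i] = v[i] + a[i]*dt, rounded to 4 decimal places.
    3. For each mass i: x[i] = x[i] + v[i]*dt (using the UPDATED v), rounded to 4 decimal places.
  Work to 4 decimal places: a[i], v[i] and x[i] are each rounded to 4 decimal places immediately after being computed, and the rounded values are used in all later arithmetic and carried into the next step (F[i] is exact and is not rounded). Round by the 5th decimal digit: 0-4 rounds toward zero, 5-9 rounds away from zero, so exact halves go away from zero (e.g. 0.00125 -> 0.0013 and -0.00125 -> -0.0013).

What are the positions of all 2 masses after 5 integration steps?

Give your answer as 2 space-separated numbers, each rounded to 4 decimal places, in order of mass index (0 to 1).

Answer: 3.8961 8.1039

Derivation:
Step 0: x=[5.0000 8.0000] v=[-2.0000 0.0000]
Step 1: x=[4.7900 8.0100] v=[-2.1000 0.1000]
Step 2: x=[4.5722 8.0278] v=[-2.1780 0.1780]
Step 3: x=[4.3490 8.0510] v=[-2.2324 0.2324]
Step 4: x=[4.1228 8.0772] v=[-2.2622 0.2622]
Step 5: x=[3.8961 8.1039] v=[-2.2668 0.2668]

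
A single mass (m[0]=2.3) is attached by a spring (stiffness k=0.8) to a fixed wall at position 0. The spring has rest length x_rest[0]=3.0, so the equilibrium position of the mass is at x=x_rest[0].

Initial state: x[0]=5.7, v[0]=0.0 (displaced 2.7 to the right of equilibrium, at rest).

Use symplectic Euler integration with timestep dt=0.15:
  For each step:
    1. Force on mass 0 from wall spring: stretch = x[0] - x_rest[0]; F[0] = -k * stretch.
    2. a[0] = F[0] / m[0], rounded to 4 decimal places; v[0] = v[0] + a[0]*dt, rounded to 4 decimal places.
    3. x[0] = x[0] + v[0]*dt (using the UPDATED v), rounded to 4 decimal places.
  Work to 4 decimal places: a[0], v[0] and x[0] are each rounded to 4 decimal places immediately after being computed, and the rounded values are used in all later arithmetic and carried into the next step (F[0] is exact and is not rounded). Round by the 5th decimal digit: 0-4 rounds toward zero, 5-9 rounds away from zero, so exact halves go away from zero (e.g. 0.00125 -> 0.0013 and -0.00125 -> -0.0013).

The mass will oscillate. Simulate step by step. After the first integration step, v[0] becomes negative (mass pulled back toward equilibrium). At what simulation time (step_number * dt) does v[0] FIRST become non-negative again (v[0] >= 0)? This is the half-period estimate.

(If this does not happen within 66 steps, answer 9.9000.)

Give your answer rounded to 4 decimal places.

Step 0: x=[5.7000] v=[0.0000]
Step 1: x=[5.6789] v=[-0.1409]
Step 2: x=[5.6368] v=[-0.2807]
Step 3: x=[5.5741] v=[-0.4183]
Step 4: x=[5.4912] v=[-0.5526]
Step 5: x=[5.3888] v=[-0.6826]
Step 6: x=[5.2677] v=[-0.8072]
Step 7: x=[5.1289] v=[-0.9255]
Step 8: x=[4.9734] v=[-1.0366]
Step 9: x=[4.8025] v=[-1.1396]
Step 10: x=[4.6174] v=[-1.2337]
Step 11: x=[4.4197] v=[-1.3181]
Step 12: x=[4.2109] v=[-1.3922]
Step 13: x=[3.9926] v=[-1.4554]
Step 14: x=[3.7665] v=[-1.5072]
Step 15: x=[3.5344] v=[-1.5472]
Step 16: x=[3.2981] v=[-1.5751]
Step 17: x=[3.0595] v=[-1.5907]
Step 18: x=[2.8204] v=[-1.5938]
Step 19: x=[2.5827] v=[-1.5844]
Step 20: x=[2.3483] v=[-1.5626]
Step 21: x=[2.1190] v=[-1.5286]
Step 22: x=[1.8966] v=[-1.4826]
Step 23: x=[1.6829] v=[-1.4250]
Step 24: x=[1.4795] v=[-1.3563]
Step 25: x=[1.2880] v=[-1.2770]
Step 26: x=[1.1098] v=[-1.1877]
Step 27: x=[0.9464] v=[-1.0891]
Step 28: x=[0.7991] v=[-0.9820]
Step 29: x=[0.6690] v=[-0.8672]
Step 30: x=[0.5572] v=[-0.7456]
Step 31: x=[0.4645] v=[-0.6181]
Step 32: x=[0.3916] v=[-0.4858]
Step 33: x=[0.3391] v=[-0.3497]
Step 34: x=[0.3075] v=[-0.2109]
Step 35: x=[0.2969] v=[-0.0704]
Step 36: x=[0.3075] v=[0.0706]
First v>=0 after going negative at step 36, time=5.4000

Answer: 5.4000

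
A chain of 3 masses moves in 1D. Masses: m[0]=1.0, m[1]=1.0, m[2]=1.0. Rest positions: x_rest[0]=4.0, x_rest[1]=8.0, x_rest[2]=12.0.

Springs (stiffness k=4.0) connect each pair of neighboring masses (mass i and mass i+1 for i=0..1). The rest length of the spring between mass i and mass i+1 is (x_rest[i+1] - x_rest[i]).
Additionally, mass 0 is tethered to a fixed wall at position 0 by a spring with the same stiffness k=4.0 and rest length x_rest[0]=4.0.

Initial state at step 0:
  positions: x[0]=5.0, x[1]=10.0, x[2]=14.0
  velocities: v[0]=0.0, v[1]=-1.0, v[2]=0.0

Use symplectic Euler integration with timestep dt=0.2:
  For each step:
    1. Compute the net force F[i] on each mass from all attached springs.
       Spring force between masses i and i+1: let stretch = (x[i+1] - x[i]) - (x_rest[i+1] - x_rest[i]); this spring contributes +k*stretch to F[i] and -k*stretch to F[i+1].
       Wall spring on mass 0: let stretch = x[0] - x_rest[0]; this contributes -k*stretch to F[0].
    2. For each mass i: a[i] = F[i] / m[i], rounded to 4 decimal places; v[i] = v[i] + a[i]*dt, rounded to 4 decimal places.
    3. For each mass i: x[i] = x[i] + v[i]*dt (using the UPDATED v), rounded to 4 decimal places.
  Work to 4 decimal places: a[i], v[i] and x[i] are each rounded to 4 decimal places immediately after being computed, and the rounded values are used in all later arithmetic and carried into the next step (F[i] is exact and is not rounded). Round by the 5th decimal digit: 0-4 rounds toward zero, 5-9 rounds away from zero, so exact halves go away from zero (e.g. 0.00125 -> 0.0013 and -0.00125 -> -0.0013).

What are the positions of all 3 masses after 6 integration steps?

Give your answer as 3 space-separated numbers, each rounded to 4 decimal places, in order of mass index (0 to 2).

Answer: 3.8953 8.4571 12.5152

Derivation:
Step 0: x=[5.0000 10.0000 14.0000] v=[0.0000 -1.0000 0.0000]
Step 1: x=[5.0000 9.6400 14.0000] v=[0.0000 -1.8000 0.0000]
Step 2: x=[4.9424 9.2352 13.9424] v=[-0.2880 -2.0240 -0.2880]
Step 3: x=[4.7809 8.8967 13.7716] v=[-0.8077 -1.6925 -0.8538]
Step 4: x=[4.5129 8.6797 13.4609] v=[-1.3398 -1.0852 -1.5537]
Step 5: x=[4.1896 8.5610 13.0252] v=[-1.6167 -0.5937 -2.1787]
Step 6: x=[3.8953 8.4571 12.5152] v=[-1.4713 -0.5195 -2.5501]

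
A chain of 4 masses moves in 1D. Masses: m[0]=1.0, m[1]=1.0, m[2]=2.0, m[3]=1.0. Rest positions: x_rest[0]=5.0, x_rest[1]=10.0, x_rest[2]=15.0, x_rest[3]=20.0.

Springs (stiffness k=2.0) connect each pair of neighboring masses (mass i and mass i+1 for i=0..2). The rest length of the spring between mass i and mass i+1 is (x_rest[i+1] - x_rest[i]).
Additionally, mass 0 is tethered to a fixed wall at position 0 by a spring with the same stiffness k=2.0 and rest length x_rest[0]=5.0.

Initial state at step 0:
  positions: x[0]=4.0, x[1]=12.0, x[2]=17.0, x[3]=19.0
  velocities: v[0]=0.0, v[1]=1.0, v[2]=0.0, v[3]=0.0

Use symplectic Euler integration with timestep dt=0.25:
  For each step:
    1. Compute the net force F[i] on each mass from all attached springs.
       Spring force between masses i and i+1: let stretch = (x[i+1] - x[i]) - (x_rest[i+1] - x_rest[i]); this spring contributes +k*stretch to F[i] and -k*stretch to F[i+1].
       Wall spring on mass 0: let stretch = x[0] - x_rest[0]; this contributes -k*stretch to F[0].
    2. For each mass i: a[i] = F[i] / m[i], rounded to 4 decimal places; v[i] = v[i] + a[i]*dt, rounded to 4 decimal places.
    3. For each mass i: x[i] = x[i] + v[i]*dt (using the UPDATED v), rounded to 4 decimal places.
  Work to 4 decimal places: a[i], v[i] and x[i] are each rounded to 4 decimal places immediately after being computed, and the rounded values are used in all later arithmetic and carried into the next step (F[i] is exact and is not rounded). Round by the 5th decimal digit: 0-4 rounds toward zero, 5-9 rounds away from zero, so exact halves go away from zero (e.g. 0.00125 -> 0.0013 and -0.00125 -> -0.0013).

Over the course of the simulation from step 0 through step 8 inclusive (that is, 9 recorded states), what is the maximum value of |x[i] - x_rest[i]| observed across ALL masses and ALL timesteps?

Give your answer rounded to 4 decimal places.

Step 0: x=[4.0000 12.0000 17.0000 19.0000] v=[0.0000 1.0000 0.0000 0.0000]
Step 1: x=[4.5000 11.8750 16.8125 19.3750] v=[2.0000 -0.5000 -0.7500 1.5000]
Step 2: x=[5.3594 11.4453 16.4766 20.0547] v=[3.4375 -1.7188 -1.3438 2.7188]
Step 3: x=[6.3096 10.8838 16.0498 20.9122] v=[3.8008 -2.2461 -1.7071 3.4298]
Step 4: x=[7.0429 10.3963 15.6041 21.7869] v=[2.9331 -1.9502 -1.7830 3.4986]
Step 5: x=[7.3150 10.1406 15.2193 22.5137] v=[1.0884 -1.0230 -1.5393 2.9072]
Step 6: x=[7.0259 10.1665 14.9730 22.9537] v=[-1.1563 0.1036 -0.9854 1.7600]
Step 7: x=[6.2512 10.4007 14.9250 23.0211] v=[-3.0990 0.9366 -0.1919 0.2697]
Step 8: x=[5.2137 10.6817 15.1003 22.7015] v=[-4.1499 1.1240 0.7011 -1.2784]
Max displacement = 3.0211

Answer: 3.0211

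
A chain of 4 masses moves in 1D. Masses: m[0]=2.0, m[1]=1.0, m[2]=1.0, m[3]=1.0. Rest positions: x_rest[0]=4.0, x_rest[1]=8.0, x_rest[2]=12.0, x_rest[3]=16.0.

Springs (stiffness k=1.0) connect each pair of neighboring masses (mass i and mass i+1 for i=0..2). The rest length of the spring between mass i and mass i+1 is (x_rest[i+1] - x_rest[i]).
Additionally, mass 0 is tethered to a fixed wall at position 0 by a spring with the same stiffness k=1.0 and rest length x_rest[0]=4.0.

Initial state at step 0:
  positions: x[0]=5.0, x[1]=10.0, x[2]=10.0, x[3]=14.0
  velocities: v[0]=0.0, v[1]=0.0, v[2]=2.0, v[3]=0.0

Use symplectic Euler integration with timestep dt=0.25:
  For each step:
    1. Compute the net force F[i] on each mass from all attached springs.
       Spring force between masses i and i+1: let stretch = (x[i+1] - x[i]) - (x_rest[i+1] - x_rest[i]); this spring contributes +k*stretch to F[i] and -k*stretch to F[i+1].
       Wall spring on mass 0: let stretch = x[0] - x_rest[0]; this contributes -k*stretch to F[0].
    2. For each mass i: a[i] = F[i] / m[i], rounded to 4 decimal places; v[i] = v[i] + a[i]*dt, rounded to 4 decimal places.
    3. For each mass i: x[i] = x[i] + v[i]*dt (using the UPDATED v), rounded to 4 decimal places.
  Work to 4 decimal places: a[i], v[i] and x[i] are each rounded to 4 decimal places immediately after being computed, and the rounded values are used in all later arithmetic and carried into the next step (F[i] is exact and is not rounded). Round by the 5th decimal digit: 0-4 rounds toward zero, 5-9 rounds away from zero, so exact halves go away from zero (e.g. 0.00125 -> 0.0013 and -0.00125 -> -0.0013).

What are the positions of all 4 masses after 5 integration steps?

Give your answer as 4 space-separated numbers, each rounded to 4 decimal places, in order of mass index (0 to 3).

Answer: 4.7371 7.4227 13.7317 14.9495

Derivation:
Step 0: x=[5.0000 10.0000 10.0000 14.0000] v=[0.0000 0.0000 2.0000 0.0000]
Step 1: x=[5.0000 9.6875 10.7500 14.0000] v=[0.0000 -1.2500 3.0000 0.0000]
Step 2: x=[4.9902 9.1484 11.6367 14.0469] v=[-0.0391 -2.1563 3.5469 0.1875]
Step 3: x=[4.9544 8.5050 12.5186 14.1932] v=[-0.1431 -2.5738 3.5274 0.5850]
Step 4: x=[4.8748 7.8905 13.2543 14.4848] v=[-0.3186 -2.4581 2.9427 1.1664]
Step 5: x=[4.7371 7.4227 13.7317 14.9495] v=[-0.5510 -1.8711 1.9094 1.8588]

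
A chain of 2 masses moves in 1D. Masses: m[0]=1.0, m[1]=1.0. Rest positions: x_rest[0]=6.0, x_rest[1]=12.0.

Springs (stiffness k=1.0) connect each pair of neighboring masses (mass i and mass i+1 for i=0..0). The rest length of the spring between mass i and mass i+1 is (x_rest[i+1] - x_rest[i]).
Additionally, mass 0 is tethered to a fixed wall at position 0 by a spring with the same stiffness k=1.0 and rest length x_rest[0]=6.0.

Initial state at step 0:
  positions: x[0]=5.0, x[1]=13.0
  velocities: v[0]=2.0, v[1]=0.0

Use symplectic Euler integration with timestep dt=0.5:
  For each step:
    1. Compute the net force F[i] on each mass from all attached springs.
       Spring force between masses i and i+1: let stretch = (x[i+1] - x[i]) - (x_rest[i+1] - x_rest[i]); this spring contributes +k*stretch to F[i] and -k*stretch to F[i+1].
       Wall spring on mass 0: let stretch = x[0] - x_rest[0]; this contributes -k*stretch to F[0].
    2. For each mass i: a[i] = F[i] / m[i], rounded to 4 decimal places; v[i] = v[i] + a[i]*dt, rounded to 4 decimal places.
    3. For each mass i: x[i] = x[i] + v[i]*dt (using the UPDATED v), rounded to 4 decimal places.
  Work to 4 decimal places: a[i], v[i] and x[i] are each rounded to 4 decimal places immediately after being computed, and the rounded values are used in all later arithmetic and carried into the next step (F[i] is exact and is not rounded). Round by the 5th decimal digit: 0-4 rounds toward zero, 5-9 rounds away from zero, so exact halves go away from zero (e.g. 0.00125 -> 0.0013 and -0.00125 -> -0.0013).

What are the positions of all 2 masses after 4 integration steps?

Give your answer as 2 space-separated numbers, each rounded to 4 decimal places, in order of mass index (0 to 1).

Step 0: x=[5.0000 13.0000] v=[2.0000 0.0000]
Step 1: x=[6.7500 12.5000] v=[3.5000 -1.0000]
Step 2: x=[8.2500 12.0625] v=[3.0000 -0.8750]
Step 3: x=[8.6407 12.1719] v=[0.7813 0.2188]
Step 4: x=[7.7540 12.8985] v=[-1.7735 1.4532]

Answer: 7.7540 12.8985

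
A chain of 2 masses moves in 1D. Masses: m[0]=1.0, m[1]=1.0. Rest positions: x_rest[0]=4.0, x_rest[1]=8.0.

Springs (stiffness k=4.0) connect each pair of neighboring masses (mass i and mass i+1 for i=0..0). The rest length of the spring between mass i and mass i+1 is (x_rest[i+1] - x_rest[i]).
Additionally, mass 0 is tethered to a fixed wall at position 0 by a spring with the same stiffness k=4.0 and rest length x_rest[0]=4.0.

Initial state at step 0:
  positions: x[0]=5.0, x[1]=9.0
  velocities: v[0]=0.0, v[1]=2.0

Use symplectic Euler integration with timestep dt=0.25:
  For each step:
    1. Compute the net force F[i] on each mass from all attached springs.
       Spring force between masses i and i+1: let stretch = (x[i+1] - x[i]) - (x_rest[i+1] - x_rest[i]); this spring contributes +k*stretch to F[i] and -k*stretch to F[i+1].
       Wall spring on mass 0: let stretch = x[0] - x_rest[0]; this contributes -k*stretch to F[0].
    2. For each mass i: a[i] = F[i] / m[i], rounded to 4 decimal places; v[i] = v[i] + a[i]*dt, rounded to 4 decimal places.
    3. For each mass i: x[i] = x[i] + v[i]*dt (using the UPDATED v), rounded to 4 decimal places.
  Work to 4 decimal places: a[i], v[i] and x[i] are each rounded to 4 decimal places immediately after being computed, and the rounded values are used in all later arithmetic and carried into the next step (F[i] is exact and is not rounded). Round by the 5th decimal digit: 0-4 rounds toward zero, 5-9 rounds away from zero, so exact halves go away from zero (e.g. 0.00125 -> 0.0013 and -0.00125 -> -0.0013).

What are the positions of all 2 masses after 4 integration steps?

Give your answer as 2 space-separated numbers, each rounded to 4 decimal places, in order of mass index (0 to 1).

Answer: 4.6289 9.4453

Derivation:
Step 0: x=[5.0000 9.0000] v=[0.0000 2.0000]
Step 1: x=[4.7500 9.5000] v=[-1.0000 2.0000]
Step 2: x=[4.5000 9.8125] v=[-1.0000 1.2500]
Step 3: x=[4.4531 9.7969] v=[-0.1875 -0.0625]
Step 4: x=[4.6289 9.4453] v=[0.7032 -1.4063]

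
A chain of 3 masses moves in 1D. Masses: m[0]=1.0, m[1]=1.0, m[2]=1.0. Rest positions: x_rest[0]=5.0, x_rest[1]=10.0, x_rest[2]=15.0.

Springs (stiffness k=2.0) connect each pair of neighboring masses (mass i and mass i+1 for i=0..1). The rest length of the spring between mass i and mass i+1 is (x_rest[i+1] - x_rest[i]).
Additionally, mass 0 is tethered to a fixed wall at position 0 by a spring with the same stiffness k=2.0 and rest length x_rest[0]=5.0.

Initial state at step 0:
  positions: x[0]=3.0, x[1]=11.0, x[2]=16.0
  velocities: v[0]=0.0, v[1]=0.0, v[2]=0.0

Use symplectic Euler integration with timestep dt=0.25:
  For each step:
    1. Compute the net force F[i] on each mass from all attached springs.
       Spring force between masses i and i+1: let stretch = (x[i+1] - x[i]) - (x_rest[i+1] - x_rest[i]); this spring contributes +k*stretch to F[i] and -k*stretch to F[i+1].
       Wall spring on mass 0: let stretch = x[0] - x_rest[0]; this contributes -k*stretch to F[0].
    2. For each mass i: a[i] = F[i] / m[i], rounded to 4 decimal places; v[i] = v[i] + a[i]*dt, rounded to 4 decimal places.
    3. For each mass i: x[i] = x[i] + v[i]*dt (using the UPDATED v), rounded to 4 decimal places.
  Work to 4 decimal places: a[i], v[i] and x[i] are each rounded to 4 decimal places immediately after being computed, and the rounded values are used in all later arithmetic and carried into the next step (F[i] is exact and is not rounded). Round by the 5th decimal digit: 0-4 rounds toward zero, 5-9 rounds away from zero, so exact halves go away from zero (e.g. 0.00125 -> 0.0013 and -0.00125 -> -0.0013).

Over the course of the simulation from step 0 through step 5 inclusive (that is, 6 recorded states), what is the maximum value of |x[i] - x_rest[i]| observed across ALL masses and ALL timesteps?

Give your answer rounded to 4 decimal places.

Answer: 2.0537

Derivation:
Step 0: x=[3.0000 11.0000 16.0000] v=[0.0000 0.0000 0.0000]
Step 1: x=[3.6250 10.6250 16.0000] v=[2.5000 -1.5000 0.0000]
Step 2: x=[4.6719 10.0469 15.9531] v=[4.1875 -2.3125 -0.1875]
Step 3: x=[5.8067 9.5352 15.7930] v=[4.5391 -2.0469 -0.6406]
Step 4: x=[6.6817 9.3396 15.4756] v=[3.5000 -0.7823 -1.2695]
Step 5: x=[7.0537 9.5788 15.0162] v=[1.4881 0.9568 -1.8375]
Max displacement = 2.0537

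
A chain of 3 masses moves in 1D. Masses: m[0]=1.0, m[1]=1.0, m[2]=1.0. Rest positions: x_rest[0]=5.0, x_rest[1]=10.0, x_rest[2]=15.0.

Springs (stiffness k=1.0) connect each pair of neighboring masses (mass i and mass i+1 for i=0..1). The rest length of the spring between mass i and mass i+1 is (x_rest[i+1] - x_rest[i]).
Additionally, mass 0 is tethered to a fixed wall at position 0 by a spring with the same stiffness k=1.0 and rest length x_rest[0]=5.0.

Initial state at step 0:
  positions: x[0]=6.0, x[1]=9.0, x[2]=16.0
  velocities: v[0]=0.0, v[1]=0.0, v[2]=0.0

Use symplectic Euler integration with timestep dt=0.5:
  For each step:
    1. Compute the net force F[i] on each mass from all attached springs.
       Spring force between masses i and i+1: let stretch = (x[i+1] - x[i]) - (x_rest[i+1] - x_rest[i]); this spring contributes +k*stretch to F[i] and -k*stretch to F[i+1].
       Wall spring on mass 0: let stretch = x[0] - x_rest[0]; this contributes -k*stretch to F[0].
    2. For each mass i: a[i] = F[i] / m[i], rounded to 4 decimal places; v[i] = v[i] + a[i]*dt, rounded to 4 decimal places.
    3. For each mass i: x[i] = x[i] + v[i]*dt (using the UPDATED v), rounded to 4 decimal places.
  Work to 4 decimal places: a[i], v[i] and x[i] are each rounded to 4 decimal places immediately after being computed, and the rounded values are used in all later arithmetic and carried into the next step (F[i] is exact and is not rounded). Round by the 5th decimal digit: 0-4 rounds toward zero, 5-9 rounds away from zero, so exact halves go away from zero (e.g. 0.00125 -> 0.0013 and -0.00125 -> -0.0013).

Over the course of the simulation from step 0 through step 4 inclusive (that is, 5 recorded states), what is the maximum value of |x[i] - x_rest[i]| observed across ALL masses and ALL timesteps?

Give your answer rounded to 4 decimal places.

Answer: 1.5938

Derivation:
Step 0: x=[6.0000 9.0000 16.0000] v=[0.0000 0.0000 0.0000]
Step 1: x=[5.2500 10.0000 15.5000] v=[-1.5000 2.0000 -1.0000]
Step 2: x=[4.3750 11.1875 14.8750] v=[-1.7500 2.3750 -1.2500]
Step 3: x=[4.1094 11.5938 14.5781] v=[-0.5313 0.8125 -0.5938]
Step 4: x=[4.6875 10.8750 14.7852] v=[1.1562 -1.4376 0.4141]
Max displacement = 1.5938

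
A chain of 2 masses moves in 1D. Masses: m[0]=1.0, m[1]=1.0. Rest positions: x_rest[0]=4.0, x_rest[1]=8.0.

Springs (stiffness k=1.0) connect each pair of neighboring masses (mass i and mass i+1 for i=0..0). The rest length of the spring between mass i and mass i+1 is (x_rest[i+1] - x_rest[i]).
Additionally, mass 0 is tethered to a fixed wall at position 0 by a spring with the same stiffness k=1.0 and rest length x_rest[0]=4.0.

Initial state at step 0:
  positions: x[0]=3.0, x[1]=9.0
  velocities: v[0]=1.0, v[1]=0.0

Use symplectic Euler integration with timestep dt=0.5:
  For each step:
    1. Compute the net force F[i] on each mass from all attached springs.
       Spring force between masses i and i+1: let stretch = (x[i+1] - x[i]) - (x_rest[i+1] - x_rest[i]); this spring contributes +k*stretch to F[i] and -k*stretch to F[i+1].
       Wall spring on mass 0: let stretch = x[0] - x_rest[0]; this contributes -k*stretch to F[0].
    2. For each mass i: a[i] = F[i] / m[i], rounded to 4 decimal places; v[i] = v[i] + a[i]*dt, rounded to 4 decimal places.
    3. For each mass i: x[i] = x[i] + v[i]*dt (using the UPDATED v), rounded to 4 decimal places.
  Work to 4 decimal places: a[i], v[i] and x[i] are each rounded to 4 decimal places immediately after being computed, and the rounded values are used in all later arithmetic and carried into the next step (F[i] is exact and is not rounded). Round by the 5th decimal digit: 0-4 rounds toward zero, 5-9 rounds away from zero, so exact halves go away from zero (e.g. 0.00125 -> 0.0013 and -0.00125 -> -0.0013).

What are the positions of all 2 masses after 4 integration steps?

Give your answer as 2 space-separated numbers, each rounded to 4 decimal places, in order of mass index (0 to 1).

Answer: 5.4180 8.1484

Derivation:
Step 0: x=[3.0000 9.0000] v=[1.0000 0.0000]
Step 1: x=[4.2500 8.5000] v=[2.5000 -1.0000]
Step 2: x=[5.5000 7.9375] v=[2.5000 -1.1250]
Step 3: x=[5.9844 7.7656] v=[0.9688 -0.3438]
Step 4: x=[5.4180 8.1484] v=[-1.1328 0.7656]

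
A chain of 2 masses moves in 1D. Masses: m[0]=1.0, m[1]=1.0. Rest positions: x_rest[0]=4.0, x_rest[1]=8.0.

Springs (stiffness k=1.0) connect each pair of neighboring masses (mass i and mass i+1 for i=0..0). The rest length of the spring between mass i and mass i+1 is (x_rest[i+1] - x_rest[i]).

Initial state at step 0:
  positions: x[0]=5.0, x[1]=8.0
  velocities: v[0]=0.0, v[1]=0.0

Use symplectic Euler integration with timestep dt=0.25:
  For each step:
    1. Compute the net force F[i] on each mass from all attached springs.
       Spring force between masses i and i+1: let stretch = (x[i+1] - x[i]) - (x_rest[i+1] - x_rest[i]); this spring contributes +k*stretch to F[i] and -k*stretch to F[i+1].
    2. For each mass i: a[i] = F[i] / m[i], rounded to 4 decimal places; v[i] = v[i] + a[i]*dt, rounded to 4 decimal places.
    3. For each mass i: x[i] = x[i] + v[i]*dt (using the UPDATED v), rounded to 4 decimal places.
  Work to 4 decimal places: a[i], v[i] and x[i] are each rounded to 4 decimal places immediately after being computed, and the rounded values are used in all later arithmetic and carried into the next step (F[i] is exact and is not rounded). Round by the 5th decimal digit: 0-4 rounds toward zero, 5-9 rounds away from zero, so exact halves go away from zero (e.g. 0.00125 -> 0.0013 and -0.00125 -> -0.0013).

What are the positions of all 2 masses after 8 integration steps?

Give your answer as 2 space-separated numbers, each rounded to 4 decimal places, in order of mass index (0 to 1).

Answer: 3.9958 9.0044

Derivation:
Step 0: x=[5.0000 8.0000] v=[0.0000 0.0000]
Step 1: x=[4.9375 8.0625] v=[-0.2500 0.2500]
Step 2: x=[4.8203 8.1797] v=[-0.4688 0.4688]
Step 3: x=[4.6631 8.3370] v=[-0.6290 0.6290]
Step 4: x=[4.4855 8.5146] v=[-0.7105 0.7105]
Step 5: x=[4.3097 8.6904] v=[-0.7032 0.7032]
Step 6: x=[4.1577 8.8424] v=[-0.6080 0.6080]
Step 7: x=[4.0485 8.9516] v=[-0.4368 0.4368]
Step 8: x=[3.9958 9.0044] v=[-0.2110 0.2110]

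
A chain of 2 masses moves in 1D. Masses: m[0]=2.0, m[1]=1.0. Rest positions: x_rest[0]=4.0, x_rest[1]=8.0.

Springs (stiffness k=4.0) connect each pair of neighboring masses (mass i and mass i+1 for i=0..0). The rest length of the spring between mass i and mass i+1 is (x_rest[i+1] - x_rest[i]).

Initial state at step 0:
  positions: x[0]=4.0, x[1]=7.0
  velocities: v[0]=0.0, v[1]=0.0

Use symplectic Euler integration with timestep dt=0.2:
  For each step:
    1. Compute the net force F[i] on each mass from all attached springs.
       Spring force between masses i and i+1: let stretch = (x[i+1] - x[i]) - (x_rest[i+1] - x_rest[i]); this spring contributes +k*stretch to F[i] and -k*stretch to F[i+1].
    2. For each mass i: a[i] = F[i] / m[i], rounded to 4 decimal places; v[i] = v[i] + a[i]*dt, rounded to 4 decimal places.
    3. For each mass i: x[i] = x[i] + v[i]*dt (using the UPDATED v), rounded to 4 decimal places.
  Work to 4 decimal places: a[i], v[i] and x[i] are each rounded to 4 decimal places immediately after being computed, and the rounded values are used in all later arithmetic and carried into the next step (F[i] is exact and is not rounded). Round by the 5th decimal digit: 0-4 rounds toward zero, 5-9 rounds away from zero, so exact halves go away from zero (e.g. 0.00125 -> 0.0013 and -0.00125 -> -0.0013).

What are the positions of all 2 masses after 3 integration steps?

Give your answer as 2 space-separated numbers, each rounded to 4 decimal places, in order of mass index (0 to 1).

Step 0: x=[4.0000 7.0000] v=[0.0000 0.0000]
Step 1: x=[3.9200 7.1600] v=[-0.4000 0.8000]
Step 2: x=[3.7792 7.4416] v=[-0.7040 1.4080]
Step 3: x=[3.6114 7.7772] v=[-0.8390 1.6781]

Answer: 3.6114 7.7772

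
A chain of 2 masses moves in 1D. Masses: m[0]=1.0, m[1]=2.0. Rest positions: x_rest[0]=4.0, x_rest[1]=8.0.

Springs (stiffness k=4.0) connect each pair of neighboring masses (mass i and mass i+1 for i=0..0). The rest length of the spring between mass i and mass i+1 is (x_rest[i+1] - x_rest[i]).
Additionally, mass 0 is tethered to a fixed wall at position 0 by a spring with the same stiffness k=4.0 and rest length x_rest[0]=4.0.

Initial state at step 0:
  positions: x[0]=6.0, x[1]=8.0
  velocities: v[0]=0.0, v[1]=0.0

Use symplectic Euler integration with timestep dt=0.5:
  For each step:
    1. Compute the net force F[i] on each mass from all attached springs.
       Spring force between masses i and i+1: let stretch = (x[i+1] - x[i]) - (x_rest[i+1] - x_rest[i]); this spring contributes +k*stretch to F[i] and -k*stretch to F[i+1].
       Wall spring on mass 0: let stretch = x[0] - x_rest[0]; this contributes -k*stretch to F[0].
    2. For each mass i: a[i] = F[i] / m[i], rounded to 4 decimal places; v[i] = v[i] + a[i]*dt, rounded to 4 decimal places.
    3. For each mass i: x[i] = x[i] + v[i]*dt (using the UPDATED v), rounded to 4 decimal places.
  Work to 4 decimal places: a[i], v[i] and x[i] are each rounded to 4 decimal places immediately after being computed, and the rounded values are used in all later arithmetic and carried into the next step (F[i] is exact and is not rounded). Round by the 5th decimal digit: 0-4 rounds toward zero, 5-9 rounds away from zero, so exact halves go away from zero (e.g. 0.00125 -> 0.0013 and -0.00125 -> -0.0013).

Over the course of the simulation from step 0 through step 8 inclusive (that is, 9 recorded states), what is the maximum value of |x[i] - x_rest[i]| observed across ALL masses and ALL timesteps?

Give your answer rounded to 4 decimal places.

Step 0: x=[6.0000 8.0000] v=[0.0000 0.0000]
Step 1: x=[2.0000 9.0000] v=[-8.0000 2.0000]
Step 2: x=[3.0000 8.5000] v=[2.0000 -1.0000]
Step 3: x=[6.5000 7.2500] v=[7.0000 -2.5000]
Step 4: x=[4.2500 7.6250] v=[-4.5000 0.7500]
Step 5: x=[1.1250 8.3125] v=[-6.2500 1.3750]
Step 6: x=[4.0625 7.4063] v=[5.8750 -1.8125]
Step 7: x=[6.2813 6.8282] v=[4.4376 -1.1563]
Step 8: x=[2.7657 7.9766] v=[-7.0312 2.2968]
Max displacement = 2.8750

Answer: 2.8750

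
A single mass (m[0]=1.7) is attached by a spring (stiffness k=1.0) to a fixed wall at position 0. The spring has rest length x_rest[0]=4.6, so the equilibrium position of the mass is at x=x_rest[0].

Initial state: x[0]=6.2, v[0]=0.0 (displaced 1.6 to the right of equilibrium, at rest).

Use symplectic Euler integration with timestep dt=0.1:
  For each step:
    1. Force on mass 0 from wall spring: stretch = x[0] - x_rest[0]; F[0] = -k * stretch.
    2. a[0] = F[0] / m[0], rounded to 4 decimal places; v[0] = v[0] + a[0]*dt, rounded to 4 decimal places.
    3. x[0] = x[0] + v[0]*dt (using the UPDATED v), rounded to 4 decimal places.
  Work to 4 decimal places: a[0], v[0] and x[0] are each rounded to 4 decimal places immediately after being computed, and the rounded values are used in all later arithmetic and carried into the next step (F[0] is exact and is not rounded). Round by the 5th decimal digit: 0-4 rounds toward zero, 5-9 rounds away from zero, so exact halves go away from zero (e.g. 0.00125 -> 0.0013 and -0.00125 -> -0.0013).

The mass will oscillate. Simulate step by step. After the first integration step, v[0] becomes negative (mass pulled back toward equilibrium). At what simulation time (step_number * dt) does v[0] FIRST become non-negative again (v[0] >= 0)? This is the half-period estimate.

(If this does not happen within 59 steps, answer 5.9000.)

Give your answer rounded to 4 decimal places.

Step 0: x=[6.2000] v=[0.0000]
Step 1: x=[6.1906] v=[-0.0941]
Step 2: x=[6.1718] v=[-0.1877]
Step 3: x=[6.1438] v=[-0.2802]
Step 4: x=[6.1067] v=[-0.3710]
Step 5: x=[6.0607] v=[-0.4596]
Step 6: x=[6.0062] v=[-0.5455]
Step 7: x=[5.9434] v=[-0.6282]
Step 8: x=[5.8727] v=[-0.7072]
Step 9: x=[5.7945] v=[-0.7821]
Step 10: x=[5.7093] v=[-0.8524]
Step 11: x=[5.6175] v=[-0.9177]
Step 12: x=[5.5197] v=[-0.9776]
Step 13: x=[5.4165] v=[-1.0317]
Step 14: x=[5.3085] v=[-1.0797]
Step 15: x=[5.1964] v=[-1.1214]
Step 16: x=[5.0808] v=[-1.1565]
Step 17: x=[4.9623] v=[-1.1848]
Step 18: x=[4.8417] v=[-1.2061]
Step 19: x=[4.7197] v=[-1.2203]
Step 20: x=[4.5970] v=[-1.2273]
Step 21: x=[4.4743] v=[-1.2271]
Step 22: x=[4.3523] v=[-1.2197]
Step 23: x=[4.2318] v=[-1.2051]
Step 24: x=[4.1135] v=[-1.1834]
Step 25: x=[3.9980] v=[-1.1548]
Step 26: x=[3.8861] v=[-1.1194]
Step 27: x=[3.7784] v=[-1.0774]
Step 28: x=[3.6755] v=[-1.0291]
Step 29: x=[3.5780] v=[-0.9747]
Step 30: x=[3.4865] v=[-0.9146]
Step 31: x=[3.4016] v=[-0.8491]
Step 32: x=[3.3237] v=[-0.7786]
Step 33: x=[3.2534] v=[-0.7035]
Step 34: x=[3.1910] v=[-0.6243]
Step 35: x=[3.1369] v=[-0.5414]
Step 36: x=[3.0914] v=[-0.4553]
Step 37: x=[3.0547] v=[-0.3666]
Step 38: x=[3.0271] v=[-0.2757]
Step 39: x=[3.0088] v=[-0.1832]
Step 40: x=[2.9998] v=[-0.0896]
Step 41: x=[3.0003] v=[0.0045]
First v>=0 after going negative at step 41, time=4.1000

Answer: 4.1000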